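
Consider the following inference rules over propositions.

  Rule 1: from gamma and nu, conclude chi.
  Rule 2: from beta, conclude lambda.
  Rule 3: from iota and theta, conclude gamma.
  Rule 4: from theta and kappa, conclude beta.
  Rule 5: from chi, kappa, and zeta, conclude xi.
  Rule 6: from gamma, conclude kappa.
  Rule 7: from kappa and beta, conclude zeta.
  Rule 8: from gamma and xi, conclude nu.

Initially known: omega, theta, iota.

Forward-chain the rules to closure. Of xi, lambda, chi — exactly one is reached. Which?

From iota and theta, Rule 3 gives gamma.
From gamma, Rule 6 gives kappa.
From theta and kappa, Rule 4 gives beta.
From beta, Rule 2 gives lambda.
xi would need chi, kappa, and zeta (Rule 5), but chi is never established. chi would need gamma and nu (Rule 1), but nu is never established.

lambda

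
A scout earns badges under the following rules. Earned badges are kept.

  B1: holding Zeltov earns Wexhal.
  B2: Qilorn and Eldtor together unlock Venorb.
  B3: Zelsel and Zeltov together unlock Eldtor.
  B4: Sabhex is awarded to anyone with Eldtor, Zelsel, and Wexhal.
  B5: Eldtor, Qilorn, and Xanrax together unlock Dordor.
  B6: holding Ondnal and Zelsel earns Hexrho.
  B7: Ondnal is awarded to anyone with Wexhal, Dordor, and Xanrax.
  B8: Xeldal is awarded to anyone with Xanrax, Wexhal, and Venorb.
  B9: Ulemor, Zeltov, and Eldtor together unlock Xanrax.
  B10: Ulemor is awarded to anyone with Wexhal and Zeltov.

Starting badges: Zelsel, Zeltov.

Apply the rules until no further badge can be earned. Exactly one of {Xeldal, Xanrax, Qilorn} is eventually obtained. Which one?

With Zelsel and Zeltov, Eldtor is earned (B3).
With Zeltov, Wexhal is earned (B1).
With Wexhal and Zeltov, Ulemor is earned (B10).
With Ulemor, Zeltov, and Eldtor, Xanrax is earned (B9).
No rule produces Qilorn, and it is not given. Xeldal would need Xanrax, Wexhal, and Venorb (B8), but Venorb is never earned.

Xanrax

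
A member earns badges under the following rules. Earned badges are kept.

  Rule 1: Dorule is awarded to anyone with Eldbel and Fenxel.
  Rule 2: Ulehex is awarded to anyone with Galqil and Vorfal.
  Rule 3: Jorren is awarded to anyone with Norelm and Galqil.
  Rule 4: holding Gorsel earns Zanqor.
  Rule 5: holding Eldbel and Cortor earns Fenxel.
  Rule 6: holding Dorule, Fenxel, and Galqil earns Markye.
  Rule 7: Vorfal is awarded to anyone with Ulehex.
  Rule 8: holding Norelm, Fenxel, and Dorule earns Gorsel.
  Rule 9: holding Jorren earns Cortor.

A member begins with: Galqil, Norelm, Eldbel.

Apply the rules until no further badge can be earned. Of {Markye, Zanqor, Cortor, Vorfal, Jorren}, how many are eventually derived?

With Norelm and Galqil, Jorren is earned (Rule 3).
With Jorren, Cortor is earned (Rule 9).
With Eldbel and Cortor, Fenxel is earned (Rule 5).
With Eldbel and Fenxel, Dorule is earned (Rule 1).
With Norelm, Fenxel, and Dorule, Gorsel is earned (Rule 8).
With Dorule, Fenxel, and Galqil, Markye is earned (Rule 6).
With Gorsel, Zanqor is earned (Rule 4).
Markye: reached.
Zanqor: reached.
Cortor: reached.
Vorfal would need Ulehex (Rule 7), but Ulehex is never earned.
Jorren: reached.
Reached: Markye, Zanqor, Cortor, and Jorren — 4 of the 5.

4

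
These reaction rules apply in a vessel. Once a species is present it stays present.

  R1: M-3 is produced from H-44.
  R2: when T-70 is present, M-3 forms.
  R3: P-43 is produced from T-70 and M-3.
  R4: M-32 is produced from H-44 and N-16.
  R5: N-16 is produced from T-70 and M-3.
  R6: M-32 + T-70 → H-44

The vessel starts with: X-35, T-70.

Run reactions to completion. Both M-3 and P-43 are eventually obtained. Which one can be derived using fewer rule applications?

M-3

M-3: T-70 present → M-3 forms (R2). [1 rule application]
P-43: T-70 present → M-3 forms (R2). T-70 and M-3 present → P-43 forms (R3). [2 rule applications]
M-3 needs fewer.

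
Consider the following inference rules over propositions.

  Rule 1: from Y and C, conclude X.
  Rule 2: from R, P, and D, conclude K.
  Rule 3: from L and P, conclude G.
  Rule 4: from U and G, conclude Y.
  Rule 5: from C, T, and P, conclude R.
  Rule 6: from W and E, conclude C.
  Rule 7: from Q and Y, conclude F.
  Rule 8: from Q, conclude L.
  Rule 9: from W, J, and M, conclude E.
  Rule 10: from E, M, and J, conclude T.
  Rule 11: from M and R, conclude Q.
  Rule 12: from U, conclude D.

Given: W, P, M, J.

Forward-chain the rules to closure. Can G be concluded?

Yes

W, J, and M hold, so E follows (Rule 9).
From E, M, and J, Rule 10 gives T.
From W and E, Rule 6 gives C.
From C, T, and P, Rule 5 gives R.
From M and R, Rule 11 gives Q.
From Q, Rule 8 gives L.
L and P hold, so G follows (Rule 3).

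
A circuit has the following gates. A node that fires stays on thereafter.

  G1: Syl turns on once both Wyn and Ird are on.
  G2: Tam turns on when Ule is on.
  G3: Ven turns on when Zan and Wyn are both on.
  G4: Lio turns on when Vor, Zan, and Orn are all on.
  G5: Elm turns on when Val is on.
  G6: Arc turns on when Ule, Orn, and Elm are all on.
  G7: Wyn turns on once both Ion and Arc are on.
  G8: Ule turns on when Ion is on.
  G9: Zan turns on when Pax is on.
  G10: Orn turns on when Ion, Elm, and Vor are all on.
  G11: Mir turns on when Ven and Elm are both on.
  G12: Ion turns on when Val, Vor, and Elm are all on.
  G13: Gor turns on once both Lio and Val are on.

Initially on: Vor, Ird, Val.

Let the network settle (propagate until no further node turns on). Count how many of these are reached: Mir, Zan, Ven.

0

Mir would need Ven and Elm (G11), but Ven never turns on.
Zan would need Pax (G9), but Pax never turns on.
Ven would need Zan and Wyn (G3), but Zan never turns on.
None of the 3 are reached.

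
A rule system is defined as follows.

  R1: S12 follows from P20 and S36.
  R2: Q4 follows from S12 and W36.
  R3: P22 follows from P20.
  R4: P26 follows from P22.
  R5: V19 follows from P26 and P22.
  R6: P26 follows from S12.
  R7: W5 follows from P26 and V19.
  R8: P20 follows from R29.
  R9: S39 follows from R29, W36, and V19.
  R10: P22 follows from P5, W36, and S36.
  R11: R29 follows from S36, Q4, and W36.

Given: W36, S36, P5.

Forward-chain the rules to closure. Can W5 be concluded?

Yes

P5, W36, and S36 hold, so P22 follows (R10).
P22 holds, so P26 follows (R4).
P26 and P22 hold, so V19 follows (R5).
From P26 and V19, R7 gives W5.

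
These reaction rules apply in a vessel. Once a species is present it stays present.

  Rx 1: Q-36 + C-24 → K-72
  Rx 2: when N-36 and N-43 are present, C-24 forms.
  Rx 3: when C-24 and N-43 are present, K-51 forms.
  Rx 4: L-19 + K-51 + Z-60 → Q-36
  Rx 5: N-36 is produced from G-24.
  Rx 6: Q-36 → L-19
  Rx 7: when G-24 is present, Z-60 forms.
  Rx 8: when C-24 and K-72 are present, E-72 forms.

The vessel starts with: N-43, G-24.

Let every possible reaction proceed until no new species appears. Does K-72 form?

K-72 would need Q-36 and C-24 (Rx 1), but Q-36 never forms.

No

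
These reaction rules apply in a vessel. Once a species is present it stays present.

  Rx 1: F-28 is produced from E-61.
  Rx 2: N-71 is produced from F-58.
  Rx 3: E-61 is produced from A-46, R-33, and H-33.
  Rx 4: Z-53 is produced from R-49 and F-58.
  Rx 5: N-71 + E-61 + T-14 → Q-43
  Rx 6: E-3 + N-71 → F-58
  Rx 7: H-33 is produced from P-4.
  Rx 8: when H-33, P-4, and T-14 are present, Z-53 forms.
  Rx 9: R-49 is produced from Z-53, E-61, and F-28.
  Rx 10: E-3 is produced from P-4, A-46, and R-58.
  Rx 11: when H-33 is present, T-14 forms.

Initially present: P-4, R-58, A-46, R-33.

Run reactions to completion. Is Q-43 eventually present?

Q-43 would need N-71, E-61, and T-14 (Rx 5), but N-71 never forms.

No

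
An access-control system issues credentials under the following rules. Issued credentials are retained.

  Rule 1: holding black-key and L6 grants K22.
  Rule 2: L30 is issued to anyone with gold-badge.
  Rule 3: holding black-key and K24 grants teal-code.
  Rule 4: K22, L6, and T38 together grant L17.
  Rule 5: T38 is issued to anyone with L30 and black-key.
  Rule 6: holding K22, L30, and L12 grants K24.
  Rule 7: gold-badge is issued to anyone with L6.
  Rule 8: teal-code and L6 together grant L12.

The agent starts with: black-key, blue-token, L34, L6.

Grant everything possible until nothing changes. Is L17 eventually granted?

Yes

Holding black-key and L6 grants K22 (Rule 1).
Holding L6 grants gold-badge (Rule 7).
Holding gold-badge grants L30 (Rule 2).
Holding L30 and black-key grants T38 (Rule 5).
Holding K22, L6, and T38 grants L17 (Rule 4).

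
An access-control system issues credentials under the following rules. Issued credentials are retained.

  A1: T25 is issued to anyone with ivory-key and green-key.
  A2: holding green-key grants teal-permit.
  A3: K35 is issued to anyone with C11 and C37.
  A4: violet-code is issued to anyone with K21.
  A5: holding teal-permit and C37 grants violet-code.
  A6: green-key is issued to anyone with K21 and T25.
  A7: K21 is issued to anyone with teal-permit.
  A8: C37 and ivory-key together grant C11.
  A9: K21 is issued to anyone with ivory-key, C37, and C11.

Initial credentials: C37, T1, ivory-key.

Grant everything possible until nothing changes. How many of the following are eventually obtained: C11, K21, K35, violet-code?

4

Holding C37 and ivory-key grants C11 (A8).
Holding C11 and C37 grants K35 (A3).
Holding ivory-key, C37, and C11 grants K21 (A9).
Holding K21 grants violet-code (A4).
C11: reached.
K21: reached.
K35: reached.
violet-code: reached.
All 4 are reached.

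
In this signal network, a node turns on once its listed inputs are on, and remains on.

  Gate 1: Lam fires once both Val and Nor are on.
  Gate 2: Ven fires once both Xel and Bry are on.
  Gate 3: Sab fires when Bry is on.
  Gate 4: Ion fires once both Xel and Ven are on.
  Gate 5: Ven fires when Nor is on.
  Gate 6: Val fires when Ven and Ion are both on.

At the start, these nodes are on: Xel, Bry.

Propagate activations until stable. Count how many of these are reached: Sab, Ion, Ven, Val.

Xel and Bry are on, so Ven fires (Gate 2).
Gate 3: Bry on → Sab on.
Xel and Ven are on, so Ion fires (Gate 4).
Ven and Ion are on, so Val fires (Gate 6).
Sab: reached.
Ion: reached.
Ven: reached.
Val: reached.
All 4 are reached.

4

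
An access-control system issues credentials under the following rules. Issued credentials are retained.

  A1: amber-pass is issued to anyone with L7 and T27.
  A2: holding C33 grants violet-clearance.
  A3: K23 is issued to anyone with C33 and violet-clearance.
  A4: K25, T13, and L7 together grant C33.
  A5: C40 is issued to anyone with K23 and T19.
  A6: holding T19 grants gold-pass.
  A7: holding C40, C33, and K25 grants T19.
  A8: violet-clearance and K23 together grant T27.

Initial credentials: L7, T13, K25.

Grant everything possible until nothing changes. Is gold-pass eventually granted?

No

gold-pass would need T19 (A6), but T19 is never granted.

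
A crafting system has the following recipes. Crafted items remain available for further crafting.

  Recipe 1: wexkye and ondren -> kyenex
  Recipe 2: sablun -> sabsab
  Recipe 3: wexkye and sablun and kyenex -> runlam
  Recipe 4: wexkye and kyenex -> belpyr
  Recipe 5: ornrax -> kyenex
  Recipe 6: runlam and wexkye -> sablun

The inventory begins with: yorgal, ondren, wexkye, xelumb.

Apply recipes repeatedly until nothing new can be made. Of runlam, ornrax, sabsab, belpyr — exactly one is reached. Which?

belpyr

wexkye and ondren -> kyenex (Recipe 1).
Using Recipe 4, wexkye and kyenex make belpyr.
No rule produces ornrax, and it is not given. runlam would need wexkye, sablun, and kyenex (Recipe 3), but sablun is never obtained. sabsab would need sablun (Recipe 2), but sablun is never obtained.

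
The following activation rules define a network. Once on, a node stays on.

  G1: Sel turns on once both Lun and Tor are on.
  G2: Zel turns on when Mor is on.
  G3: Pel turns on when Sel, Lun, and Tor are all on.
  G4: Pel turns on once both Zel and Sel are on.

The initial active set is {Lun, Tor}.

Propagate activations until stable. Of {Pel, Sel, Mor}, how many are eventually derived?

2

Lun and Tor are on, so Sel turns on (G1).
G3: Sel, Lun, and Tor on → Pel on.
Pel: reached.
Sel: reached.
No rule produces Mor, and it is not given.
Reached: Pel and Sel — 2 of the 3.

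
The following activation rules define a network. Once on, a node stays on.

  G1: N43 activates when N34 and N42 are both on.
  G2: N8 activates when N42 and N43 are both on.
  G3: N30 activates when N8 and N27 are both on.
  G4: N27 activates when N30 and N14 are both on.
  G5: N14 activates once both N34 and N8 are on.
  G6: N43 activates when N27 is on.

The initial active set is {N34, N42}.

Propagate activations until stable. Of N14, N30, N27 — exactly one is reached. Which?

N14

N34 and N42 are on, so N43 activates (G1).
N42 and N43 are on, so N8 activates (G2).
G5: N34 and N8 on → N14 on.
N27 would need N30 and N14 (G4), but N30 never turns on. N30 would need N8 and N27 (G3), but N27 never turns on.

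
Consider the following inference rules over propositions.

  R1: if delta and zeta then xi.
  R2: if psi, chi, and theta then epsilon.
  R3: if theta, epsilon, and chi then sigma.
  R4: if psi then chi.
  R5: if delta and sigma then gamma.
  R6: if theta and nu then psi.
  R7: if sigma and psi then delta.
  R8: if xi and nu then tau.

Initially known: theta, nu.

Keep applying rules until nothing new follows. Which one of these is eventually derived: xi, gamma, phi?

gamma

From theta and nu, R6 gives psi.
From psi, R4 gives chi.
From psi, chi, and theta, R2 gives epsilon.
From theta, epsilon, and chi, R3 gives sigma.
From sigma and psi, R7 gives delta.
delta and sigma hold, so gamma follows (R5).
No rule produces phi, and it is not given. xi would need delta and zeta (R1), but zeta is never established.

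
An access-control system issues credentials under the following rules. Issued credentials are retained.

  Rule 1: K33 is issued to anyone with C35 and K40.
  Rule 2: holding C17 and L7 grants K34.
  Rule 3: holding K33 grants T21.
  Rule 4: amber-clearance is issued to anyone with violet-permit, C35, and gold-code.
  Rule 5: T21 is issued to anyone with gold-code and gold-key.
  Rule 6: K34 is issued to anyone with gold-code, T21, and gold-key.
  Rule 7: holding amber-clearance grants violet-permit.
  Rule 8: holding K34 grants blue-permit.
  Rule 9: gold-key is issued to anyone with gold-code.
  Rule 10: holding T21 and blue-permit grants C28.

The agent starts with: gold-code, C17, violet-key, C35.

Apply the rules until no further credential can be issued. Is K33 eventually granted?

K33 would need C35 and K40 (Rule 1), but K40 is never granted.

No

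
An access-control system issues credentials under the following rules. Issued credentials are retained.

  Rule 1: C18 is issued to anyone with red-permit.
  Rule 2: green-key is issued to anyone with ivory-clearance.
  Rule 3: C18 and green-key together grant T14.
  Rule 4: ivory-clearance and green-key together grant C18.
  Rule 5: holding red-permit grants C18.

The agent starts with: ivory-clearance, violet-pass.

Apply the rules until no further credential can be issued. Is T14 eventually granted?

Holding ivory-clearance grants green-key (Rule 2).
Holding ivory-clearance and green-key grants C18 (Rule 4).
Holding C18 and green-key grants T14 (Rule 3).

Yes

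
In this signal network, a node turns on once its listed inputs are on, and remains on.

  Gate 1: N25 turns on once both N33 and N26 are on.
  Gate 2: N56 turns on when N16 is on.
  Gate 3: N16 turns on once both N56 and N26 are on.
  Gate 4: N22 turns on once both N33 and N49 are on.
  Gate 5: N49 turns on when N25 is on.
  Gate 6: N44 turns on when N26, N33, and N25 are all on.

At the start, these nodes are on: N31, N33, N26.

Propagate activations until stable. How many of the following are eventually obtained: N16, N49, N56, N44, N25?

N33 and N26 are on, so N25 turns on (Gate 1).
Gate 6: N26, N33, and N25 on → N44 on.
N25 is on, so N49 turns on (Gate 5).
N16 would need N56 and N26 (Gate 3), but N56 never turns on.
N49: reached.
N56 would need N16 (Gate 2), but N16 never turns on.
N44: reached.
N25: reached.
Reached: N49, N44, and N25 — 3 of the 5.

3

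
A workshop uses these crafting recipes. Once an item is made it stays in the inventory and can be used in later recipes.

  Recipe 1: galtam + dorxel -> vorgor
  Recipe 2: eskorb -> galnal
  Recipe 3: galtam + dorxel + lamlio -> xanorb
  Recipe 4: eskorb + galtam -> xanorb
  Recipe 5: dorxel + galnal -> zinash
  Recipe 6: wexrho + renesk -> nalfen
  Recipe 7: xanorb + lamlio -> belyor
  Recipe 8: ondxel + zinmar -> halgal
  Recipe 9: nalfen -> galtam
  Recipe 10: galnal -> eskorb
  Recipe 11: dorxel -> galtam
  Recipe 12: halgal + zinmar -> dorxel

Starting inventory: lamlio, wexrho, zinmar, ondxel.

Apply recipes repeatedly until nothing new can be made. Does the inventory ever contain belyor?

ondxel + zinmar -> halgal (Recipe 8).
Using Recipe 12, halgal and zinmar make dorxel.
dorxel -> galtam (Recipe 11).
Using Recipe 3, galtam, dorxel, and lamlio make xanorb.
xanorb + lamlio -> belyor (Recipe 7).

Yes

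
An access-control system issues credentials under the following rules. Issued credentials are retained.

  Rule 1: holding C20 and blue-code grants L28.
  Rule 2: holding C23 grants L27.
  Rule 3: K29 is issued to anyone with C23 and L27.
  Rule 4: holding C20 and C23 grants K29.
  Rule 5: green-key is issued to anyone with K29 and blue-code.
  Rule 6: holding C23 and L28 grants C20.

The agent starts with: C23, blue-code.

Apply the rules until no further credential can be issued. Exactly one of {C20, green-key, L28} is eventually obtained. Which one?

green-key

Holding C23 grants L27 (Rule 2).
Holding C23 and L27 grants K29 (Rule 3).
Holding K29 and blue-code grants green-key (Rule 5).
L28 would need C20 and blue-code (Rule 1), but C20 is never granted. C20 would need C23 and L28 (Rule 6), but L28 is never granted.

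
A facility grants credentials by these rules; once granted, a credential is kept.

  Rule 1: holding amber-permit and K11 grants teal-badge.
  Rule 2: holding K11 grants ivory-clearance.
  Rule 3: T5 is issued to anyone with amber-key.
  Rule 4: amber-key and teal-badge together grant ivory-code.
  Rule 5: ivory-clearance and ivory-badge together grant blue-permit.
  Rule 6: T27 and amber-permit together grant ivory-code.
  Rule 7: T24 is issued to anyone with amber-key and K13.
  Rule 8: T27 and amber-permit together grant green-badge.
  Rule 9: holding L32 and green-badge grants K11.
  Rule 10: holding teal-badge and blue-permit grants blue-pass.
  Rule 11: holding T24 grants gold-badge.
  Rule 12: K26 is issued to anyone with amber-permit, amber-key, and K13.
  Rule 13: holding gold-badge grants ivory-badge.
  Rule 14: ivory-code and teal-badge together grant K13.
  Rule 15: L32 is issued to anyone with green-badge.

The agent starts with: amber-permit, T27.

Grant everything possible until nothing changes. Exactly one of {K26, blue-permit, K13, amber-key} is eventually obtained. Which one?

Holding T27 and amber-permit grants green-badge (Rule 8).
Holding T27 and amber-permit grants ivory-code (Rule 6).
Holding green-badge grants L32 (Rule 15).
Holding L32 and green-badge grants K11 (Rule 9).
Holding amber-permit and K11 grants teal-badge (Rule 1).
Holding ivory-code and teal-badge grants K13 (Rule 14).
No rule produces amber-key, and it is not given. K26 would need amber-permit, amber-key, and K13 (Rule 12), but amber-key is never granted. blue-permit would need ivory-clearance and ivory-badge (Rule 5), but ivory-badge is never granted.

K13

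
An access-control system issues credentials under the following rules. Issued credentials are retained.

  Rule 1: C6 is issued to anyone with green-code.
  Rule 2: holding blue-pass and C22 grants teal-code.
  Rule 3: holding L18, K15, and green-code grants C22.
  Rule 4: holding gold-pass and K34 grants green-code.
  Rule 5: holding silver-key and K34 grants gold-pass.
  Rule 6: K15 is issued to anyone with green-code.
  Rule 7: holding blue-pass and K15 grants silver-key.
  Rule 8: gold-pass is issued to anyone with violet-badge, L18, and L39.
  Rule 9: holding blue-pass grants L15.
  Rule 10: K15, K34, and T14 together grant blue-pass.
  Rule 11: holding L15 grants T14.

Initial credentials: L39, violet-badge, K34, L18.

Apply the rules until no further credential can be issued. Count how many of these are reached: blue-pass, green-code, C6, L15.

Holding violet-badge, L18, and L39 grants gold-pass (Rule 8).
Holding gold-pass and K34 grants green-code (Rule 4).
Holding green-code grants C6 (Rule 1).
blue-pass would need K15, K34, and T14 (Rule 10), but T14 is never granted.
green-code: reached.
C6: reached.
L15 would need blue-pass (Rule 9), but blue-pass is never granted.
Reached: green-code and C6 — 2 of the 4.

2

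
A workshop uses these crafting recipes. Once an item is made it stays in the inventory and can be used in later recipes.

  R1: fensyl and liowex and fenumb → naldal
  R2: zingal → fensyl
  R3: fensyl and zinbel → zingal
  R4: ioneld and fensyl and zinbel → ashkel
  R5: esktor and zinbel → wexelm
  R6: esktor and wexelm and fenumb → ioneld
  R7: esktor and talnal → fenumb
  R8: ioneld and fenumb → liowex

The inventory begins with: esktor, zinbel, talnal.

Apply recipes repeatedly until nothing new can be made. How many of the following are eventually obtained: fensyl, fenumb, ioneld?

Using R5, esktor and zinbel make wexelm.
esktor and talnal → fenumb (R7).
esktor and wexelm and fenumb → ioneld (R6).
fensyl would need zingal (R2), but zingal is never obtained.
fenumb: reached.
ioneld: reached.
Reached: fenumb and ioneld — 2 of the 3.

2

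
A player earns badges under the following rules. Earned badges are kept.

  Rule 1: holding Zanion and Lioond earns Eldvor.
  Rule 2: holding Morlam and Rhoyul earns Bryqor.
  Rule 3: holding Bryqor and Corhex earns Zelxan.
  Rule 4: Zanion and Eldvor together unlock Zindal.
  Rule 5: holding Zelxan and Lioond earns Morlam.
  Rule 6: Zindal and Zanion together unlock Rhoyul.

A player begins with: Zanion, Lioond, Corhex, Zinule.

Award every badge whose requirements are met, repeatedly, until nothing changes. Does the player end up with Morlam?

No

Morlam would need Zelxan and Lioond (Rule 5), but Zelxan is never earned.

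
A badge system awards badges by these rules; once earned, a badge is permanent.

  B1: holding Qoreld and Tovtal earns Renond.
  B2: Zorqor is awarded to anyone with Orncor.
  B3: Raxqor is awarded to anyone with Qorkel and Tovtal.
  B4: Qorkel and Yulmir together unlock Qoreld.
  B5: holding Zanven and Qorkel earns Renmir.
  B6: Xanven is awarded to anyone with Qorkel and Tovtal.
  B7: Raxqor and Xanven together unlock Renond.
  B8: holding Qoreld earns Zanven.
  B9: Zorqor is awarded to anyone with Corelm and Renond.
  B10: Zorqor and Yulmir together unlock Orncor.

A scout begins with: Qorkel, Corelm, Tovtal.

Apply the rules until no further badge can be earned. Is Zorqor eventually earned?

Yes

With Qorkel and Tovtal, Xanven is earned (B6).
With Qorkel and Tovtal, Raxqor is earned (B3).
With Raxqor and Xanven, Renond is earned (B7).
With Corelm and Renond, Zorqor is earned (B9).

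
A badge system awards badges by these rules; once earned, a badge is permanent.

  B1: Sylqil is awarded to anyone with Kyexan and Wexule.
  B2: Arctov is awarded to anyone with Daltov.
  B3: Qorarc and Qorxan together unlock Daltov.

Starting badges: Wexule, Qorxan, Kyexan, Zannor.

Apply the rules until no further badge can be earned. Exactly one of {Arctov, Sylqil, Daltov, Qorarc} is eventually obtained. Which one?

With Kyexan and Wexule, Sylqil is earned (B1).
Arctov would need Daltov (B2), but Daltov is never earned. No rule produces Qorarc, and it is not given. Daltov would need Qorarc and Qorxan (B3), but Qorarc is never earned.

Sylqil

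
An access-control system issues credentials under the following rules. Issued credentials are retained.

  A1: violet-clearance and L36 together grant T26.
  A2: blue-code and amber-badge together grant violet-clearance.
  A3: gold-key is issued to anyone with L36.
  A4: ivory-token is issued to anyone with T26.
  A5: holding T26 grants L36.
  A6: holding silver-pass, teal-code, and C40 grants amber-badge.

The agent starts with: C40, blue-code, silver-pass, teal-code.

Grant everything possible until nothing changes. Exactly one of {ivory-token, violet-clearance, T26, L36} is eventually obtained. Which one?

violet-clearance

Holding silver-pass, teal-code, and C40 grants amber-badge (A6).
Holding blue-code and amber-badge grants violet-clearance (A2).
T26 would need violet-clearance and L36 (A1), but L36 is never granted. L36 would need T26 (A5), but T26 is never granted. ivory-token would need T26 (A4), but T26 is never granted.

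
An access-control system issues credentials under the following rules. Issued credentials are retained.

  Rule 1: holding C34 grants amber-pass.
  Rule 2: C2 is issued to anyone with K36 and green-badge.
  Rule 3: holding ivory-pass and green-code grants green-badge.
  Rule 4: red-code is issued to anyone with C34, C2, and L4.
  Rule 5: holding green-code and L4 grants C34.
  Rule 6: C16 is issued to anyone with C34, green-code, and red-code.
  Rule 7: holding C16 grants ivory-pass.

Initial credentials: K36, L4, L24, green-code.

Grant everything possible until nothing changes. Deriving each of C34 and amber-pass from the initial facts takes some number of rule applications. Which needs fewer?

C34: Holding green-code and L4 grants C34 (Rule 5). [1 rule application]
amber-pass: Holding green-code and L4 grants C34 (Rule 5). Holding C34 grants amber-pass (Rule 1). [2 rule applications]
C34 needs fewer.

C34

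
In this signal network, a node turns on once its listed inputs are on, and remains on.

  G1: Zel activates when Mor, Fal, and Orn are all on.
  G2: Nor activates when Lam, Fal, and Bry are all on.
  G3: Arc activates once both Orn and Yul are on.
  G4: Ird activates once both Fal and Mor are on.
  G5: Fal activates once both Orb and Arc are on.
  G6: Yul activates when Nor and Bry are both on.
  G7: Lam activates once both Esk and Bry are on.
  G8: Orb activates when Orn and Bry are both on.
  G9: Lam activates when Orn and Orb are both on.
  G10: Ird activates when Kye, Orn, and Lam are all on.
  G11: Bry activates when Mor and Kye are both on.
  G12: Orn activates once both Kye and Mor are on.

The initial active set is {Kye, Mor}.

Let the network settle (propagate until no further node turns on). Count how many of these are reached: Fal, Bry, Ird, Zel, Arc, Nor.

2

Kye and Mor are on, so Orn activates (G12).
Mor and Kye are on, so Bry activates (G11).
G8: Orn and Bry on → Orb on.
Orn and Orb are on, so Lam activates (G9).
G10: Kye, Orn, and Lam on → Ird on.
Fal would need Orb and Arc (G5), but Arc never turns on.
Bry: reached.
Ird: reached.
Zel would need Mor, Fal, and Orn (G1), but Fal never turns on.
Arc would need Orn and Yul (G3), but Yul never turns on.
Nor would need Lam, Fal, and Bry (G2), but Fal never turns on.
Reached: Bry and Ird — 2 of the 6.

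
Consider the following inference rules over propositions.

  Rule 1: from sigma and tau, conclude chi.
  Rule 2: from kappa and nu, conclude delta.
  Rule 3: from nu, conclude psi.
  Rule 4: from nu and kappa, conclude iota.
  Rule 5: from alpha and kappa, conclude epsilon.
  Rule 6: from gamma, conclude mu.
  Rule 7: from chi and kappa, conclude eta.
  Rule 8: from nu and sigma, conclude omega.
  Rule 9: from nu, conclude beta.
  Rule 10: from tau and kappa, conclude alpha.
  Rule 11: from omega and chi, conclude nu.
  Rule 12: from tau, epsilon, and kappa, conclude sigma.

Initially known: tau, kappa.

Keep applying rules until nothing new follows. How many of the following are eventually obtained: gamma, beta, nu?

No rule produces gamma, and it is not given.
beta would need nu (Rule 9), but nu is never established.
nu would need omega and chi (Rule 11), but omega is never established.
None of the 3 are reached.

0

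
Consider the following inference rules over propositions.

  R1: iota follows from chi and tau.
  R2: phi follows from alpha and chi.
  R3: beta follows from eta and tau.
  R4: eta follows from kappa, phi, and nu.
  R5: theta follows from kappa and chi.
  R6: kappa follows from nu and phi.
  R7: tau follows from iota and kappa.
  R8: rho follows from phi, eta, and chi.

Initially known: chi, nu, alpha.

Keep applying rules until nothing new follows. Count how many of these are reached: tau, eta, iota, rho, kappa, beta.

3

From alpha and chi, R2 gives phi.
From nu and phi, R6 gives kappa.
From kappa, phi, and nu, R4 gives eta.
phi, eta, and chi hold, so rho follows (R8).
tau would need iota and kappa (R7), but iota is never established.
eta: reached.
iota would need chi and tau (R1), but tau is never established.
rho: reached.
kappa: reached.
beta would need eta and tau (R3), but tau is never established.
Reached: eta, rho, and kappa — 3 of the 6.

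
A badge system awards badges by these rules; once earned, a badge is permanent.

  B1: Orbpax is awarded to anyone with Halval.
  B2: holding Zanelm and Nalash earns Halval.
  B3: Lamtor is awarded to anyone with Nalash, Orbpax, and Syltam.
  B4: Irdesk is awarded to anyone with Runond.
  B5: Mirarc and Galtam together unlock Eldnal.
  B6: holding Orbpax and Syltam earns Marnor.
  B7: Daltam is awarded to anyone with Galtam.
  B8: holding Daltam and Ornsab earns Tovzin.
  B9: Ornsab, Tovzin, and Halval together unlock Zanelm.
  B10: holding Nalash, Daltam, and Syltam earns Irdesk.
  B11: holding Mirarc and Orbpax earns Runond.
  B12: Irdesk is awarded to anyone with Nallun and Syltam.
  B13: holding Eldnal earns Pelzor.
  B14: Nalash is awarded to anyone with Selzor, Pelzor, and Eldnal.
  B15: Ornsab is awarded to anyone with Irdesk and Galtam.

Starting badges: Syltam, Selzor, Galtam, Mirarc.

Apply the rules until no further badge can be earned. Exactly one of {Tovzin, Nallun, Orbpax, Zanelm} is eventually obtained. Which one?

Tovzin

With Galtam, Daltam is earned (B7).
With Mirarc and Galtam, Eldnal is earned (B5).
With Eldnal, Pelzor is earned (B13).
With Selzor, Pelzor, and Eldnal, Nalash is earned (B14).
With Nalash, Daltam, and Syltam, Irdesk is earned (B10).
With Irdesk and Galtam, Ornsab is earned (B15).
With Daltam and Ornsab, Tovzin is earned (B8).
Zanelm would need Ornsab, Tovzin, and Halval (B9), but Halval is never earned. No rule produces Nallun, and it is not given. Orbpax would need Halval (B1), but Halval is never earned.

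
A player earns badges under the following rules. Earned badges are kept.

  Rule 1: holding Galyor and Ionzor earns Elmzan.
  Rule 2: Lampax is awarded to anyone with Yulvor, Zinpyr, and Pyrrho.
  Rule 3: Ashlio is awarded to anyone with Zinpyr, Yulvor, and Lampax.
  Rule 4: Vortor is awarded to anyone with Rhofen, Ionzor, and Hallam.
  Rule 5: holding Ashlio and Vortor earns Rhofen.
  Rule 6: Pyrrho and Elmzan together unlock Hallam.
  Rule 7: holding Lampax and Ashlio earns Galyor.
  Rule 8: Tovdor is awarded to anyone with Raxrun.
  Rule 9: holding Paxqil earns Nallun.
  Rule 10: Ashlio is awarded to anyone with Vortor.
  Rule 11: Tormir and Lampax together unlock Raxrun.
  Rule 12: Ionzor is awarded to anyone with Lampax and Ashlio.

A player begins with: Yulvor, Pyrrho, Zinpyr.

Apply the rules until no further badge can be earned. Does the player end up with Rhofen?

No

Rhofen would need Ashlio and Vortor (Rule 5), but Vortor is never earned.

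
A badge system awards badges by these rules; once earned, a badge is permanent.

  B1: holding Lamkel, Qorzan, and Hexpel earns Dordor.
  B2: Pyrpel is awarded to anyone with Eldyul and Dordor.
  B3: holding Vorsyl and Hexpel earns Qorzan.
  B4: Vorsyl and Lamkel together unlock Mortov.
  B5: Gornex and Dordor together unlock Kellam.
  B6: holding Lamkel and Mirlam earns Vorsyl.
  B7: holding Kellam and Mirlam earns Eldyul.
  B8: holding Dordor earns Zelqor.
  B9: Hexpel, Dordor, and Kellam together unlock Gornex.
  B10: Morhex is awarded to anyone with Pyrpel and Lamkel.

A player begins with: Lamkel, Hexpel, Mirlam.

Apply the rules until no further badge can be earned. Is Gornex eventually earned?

No

Gornex would need Hexpel, Dordor, and Kellam (B9), but Kellam is never earned.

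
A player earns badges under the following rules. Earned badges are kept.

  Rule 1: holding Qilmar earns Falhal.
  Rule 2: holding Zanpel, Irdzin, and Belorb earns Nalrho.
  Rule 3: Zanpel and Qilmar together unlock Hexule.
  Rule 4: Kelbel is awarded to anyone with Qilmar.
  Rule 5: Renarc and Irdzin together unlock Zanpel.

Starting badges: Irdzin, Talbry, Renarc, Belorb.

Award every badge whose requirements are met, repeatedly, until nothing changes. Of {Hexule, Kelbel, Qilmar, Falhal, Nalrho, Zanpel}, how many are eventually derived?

With Renarc and Irdzin, Zanpel is earned (Rule 5).
With Zanpel, Irdzin, and Belorb, Nalrho is earned (Rule 2).
Hexule would need Zanpel and Qilmar (Rule 3), but Qilmar is never earned.
Kelbel would need Qilmar (Rule 4), but Qilmar is never earned.
No rule produces Qilmar, and it is not given.
Falhal would need Qilmar (Rule 1), but Qilmar is never earned.
Nalrho: reached.
Zanpel: reached.
Reached: Nalrho and Zanpel — 2 of the 6.

2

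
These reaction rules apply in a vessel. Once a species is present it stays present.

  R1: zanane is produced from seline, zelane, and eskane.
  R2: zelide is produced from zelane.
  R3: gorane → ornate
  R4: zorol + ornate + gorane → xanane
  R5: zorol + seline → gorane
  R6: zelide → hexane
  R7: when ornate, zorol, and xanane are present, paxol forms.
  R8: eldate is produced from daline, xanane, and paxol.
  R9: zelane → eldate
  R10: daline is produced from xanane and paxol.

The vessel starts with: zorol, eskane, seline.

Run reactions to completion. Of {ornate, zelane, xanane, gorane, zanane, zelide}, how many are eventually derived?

3

zorol and seline present → gorane forms (R5).
gorane present → ornate forms (R3).
zorol, ornate, and gorane present → xanane forms (R4).
ornate: reached.
No rule produces zelane, and it is not given.
xanane: reached.
gorane: reached.
zanane would need seline, zelane, and eskane (R1), but zelane never forms.
zelide would need zelane (R2), but zelane never forms.
Reached: ornate, xanane, and gorane — 3 of the 6.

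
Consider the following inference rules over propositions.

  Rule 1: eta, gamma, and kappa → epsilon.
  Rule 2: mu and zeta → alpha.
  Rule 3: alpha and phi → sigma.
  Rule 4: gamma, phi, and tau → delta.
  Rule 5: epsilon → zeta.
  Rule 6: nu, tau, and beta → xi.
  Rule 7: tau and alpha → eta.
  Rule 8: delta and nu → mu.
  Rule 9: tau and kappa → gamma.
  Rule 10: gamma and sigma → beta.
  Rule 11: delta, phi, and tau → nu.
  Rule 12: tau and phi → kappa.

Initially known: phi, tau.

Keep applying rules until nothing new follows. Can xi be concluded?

No

xi would need nu, tau, and beta (Rule 6), but beta is never established.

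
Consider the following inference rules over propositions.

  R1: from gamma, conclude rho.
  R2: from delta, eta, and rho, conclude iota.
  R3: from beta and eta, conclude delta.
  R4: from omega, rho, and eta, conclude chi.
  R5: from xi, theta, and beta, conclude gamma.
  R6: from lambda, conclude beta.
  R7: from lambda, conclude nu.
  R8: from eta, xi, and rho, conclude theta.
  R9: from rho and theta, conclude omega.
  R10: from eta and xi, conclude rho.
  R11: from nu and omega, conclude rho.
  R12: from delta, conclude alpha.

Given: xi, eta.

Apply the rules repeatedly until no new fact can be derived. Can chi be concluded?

eta and xi hold, so rho follows (R10).
eta, xi, and rho hold, so theta follows (R8).
rho and theta hold, so omega follows (R9).
omega, rho, and eta hold, so chi follows (R4).

Yes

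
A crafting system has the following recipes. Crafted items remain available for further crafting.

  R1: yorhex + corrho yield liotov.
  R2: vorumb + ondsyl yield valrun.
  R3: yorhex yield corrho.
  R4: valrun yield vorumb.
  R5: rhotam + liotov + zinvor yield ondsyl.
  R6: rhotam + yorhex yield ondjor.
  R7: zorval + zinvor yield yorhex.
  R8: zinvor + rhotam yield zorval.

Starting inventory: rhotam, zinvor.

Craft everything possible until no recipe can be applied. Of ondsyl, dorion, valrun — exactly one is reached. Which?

zinvor + rhotam → zorval (R8).
zorval + zinvor → yorhex (R7).
yorhex → corrho (R3).
yorhex + corrho → liotov (R1).
rhotam + liotov + zinvor → ondsyl (R5).
No rule produces dorion, and it is not given. valrun would need vorumb and ondsyl (R2), but vorumb is never obtained.

ondsyl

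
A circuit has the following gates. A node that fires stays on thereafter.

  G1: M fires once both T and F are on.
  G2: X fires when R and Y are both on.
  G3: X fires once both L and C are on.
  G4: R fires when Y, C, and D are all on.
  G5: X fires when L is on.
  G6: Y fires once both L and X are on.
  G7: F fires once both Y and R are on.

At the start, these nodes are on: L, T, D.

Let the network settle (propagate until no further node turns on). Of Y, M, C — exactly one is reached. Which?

Y

G5: L on → X on.
L and X are on, so Y fires (G6).
M would need T and F (G1), but F never turns on. No rule produces C, and it is not given.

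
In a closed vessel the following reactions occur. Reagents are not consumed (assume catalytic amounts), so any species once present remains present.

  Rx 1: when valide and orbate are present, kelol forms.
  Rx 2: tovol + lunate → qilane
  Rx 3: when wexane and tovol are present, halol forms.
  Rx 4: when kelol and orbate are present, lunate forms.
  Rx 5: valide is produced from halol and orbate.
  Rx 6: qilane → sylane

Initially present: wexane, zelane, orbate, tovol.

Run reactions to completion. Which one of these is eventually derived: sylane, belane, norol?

sylane

wexane and tovol present → halol forms (Rx 3).
halol and orbate present → valide forms (Rx 5).
valide and orbate present → kelol forms (Rx 1).
kelol and orbate present → lunate forms (Rx 4).
tovol and lunate present → qilane forms (Rx 2).
qilane present → sylane forms (Rx 6).
No rule produces norol, and it is not given. No rule produces belane, and it is not given.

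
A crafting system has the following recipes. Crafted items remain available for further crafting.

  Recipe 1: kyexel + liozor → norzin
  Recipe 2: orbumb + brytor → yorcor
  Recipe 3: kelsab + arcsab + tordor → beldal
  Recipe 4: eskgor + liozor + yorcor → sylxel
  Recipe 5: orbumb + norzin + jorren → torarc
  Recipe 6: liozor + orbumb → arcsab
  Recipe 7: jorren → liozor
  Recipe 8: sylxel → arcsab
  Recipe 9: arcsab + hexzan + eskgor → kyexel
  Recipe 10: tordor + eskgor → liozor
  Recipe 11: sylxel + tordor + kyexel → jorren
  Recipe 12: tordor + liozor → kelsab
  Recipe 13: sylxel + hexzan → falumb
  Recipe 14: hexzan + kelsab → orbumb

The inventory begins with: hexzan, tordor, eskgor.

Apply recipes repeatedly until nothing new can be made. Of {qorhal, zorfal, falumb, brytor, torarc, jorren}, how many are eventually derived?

No rule produces qorhal, and it is not given.
No rule produces zorfal, and it is not given.
falumb would need sylxel and hexzan (Recipe 13), but sylxel is never obtained.
No rule produces brytor, and it is not given.
torarc would need orbumb, norzin, and jorren (Recipe 5), but jorren is never obtained.
jorren would need sylxel, tordor, and kyexel (Recipe 11), but sylxel is never obtained.
None of the 6 are reached.

0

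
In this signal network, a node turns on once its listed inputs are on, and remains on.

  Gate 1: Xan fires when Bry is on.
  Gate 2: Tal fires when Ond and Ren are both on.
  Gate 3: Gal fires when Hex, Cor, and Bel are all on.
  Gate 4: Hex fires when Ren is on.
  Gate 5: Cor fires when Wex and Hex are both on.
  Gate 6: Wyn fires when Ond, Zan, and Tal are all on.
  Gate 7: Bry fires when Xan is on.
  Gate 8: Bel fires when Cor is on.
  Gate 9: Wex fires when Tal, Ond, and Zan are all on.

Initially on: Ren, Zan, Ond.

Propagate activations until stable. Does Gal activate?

Ond and Ren are on, so Tal fires (Gate 2).
Ren is on, so Hex fires (Gate 4).
Gate 9: Tal, Ond, and Zan on → Wex on.
Wex and Hex are on, so Cor fires (Gate 5).
Cor is on, so Bel fires (Gate 8).
Hex, Cor, and Bel are on, so Gal fires (Gate 3).

Yes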